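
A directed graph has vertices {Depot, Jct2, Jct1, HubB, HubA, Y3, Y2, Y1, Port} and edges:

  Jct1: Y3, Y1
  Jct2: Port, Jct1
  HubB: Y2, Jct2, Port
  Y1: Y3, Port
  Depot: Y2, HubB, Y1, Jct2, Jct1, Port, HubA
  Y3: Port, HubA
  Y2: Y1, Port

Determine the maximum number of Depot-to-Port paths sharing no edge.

6

Assign every edge capacity 1; by Menger, the answer equals the max flow.
Path Depot→Port (+1); total 1.
Path Depot→Jct2→Port (+1); total 2.
Path Depot→HubB→Port (+1); total 3.
Path Depot→Y2→Port (+1); total 4.
Path Depot→Y1→Port (+1); total 5.
Path Depot→Jct1→Y3→Port (+1); total 6.
No residual Depot→Port path; max flow = 6.
Certifying cut of size 6: {Depot→HubB, Depot→Jct1, Depot→Jct2, Depot→Port, Depot→Y1, Depot→Y2}.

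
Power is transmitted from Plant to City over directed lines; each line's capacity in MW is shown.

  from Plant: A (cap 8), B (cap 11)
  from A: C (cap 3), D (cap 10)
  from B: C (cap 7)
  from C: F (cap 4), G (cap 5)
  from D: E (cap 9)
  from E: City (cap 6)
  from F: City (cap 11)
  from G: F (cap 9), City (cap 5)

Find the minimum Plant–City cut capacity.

Augment Plant→A→C→F→City: bottleneck 3, flow now 3.
Augment Plant→A→D→E→City: bottleneck 5, flow now 8.
Augment Plant→B→C→F→City: bottleneck 1, flow now 9.
Augment Plant→B→C→G→City: bottleneck 5, flow now 14.
Augment Plant→B→C→A→D→E→City: bottleneck 1, flow now 15. (uses reverse residual edge)
No augmenting path remains; maximum flow = 15.
By max-flow min-cut, the minimum cut capacity equals the max flow.
In the residual graph, reachable from Plant: {Plant, B}.
Min-cut edges: Plant→A (8), B→C (7); capacity 8 + 7 = 15.

15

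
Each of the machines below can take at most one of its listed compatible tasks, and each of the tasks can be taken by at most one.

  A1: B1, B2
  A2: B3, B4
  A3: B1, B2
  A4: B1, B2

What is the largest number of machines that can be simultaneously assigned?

Unit-capacity flow: source→left, listed edges, right→sink; max matching = max flow.
Augmenting path A1→B1 (+1); matched 1.
Augmenting path A2→B3 (+1); matched 2.
Augmenting path A3→B2 (+1); matched 3.
No augmenting path remains; maximum matching = 3.
König certificate: {A2, B1, B2} is a vertex cover of size 3 (every listed pair touches it), so no matching can be larger.

3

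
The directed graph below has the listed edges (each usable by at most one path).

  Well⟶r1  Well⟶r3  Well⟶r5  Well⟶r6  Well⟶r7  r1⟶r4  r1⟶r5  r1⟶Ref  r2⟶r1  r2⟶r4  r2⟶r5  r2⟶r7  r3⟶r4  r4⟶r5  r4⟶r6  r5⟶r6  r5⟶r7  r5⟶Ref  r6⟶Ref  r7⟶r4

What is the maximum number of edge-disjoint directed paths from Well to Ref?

Assign every edge capacity 1; by Menger, the answer equals the max flow.
Path Well→r1→Ref (+1); total 1.
Path Well→r5→Ref (+1); total 2.
Path Well→r6→Ref (+1); total 3.
No residual Well→Ref path; max flow = 3.
Certifying cut of size 3: {Well→r1, r5→Ref, r6→Ref}.

3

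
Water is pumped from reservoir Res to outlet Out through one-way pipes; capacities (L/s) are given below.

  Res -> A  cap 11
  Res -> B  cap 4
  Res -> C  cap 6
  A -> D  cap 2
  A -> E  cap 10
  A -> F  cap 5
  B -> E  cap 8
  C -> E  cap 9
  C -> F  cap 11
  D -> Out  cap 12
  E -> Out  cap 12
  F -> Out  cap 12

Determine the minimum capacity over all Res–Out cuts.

21

Augment Res→A→D→Out: bottleneck 2, flow now 2.
Augment Res→A→E→Out: bottleneck 9, flow now 11.
Augment Res→B→E→Out: bottleneck 3, flow now 14.
Augment Res→C→F→Out: bottleneck 6, flow now 20.
Augment Res→B→E→A→F→Out: bottleneck 1, flow now 21. (uses reverse residual edge)
No augmenting path remains; maximum flow = 21.
By max-flow min-cut, the minimum cut capacity equals the max flow.
In the residual graph, reachable from Res: {Res}.
Min-cut edges: Res→A (11), Res→B (4), Res→C (6); capacity 11 + 4 + 6 = 21.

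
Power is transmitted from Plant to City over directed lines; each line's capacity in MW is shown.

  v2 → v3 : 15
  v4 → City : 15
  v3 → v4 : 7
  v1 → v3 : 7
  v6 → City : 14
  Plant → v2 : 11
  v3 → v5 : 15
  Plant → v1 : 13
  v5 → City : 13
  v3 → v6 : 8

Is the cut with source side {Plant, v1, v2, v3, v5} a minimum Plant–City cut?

Given cut capacity: 7 + 8 + 13 = 28.
Augment Plant→v1→v3→v4→City: bottleneck 7, flow now 7.
Augment Plant→v2→v3→v5→City: bottleneck 11, flow now 18.
No augmenting path remains; maximum flow = 18.
In the residual graph, reachable from Plant: {Plant, v1}.
Min-cut edges: Plant→v2 (11), v1→v3 (7); capacity 11 + 7 = 18.
Cut capacity 28 exceeds the max flow 18, so it is not minimum.

No — its capacity is 28, but the minimum cut has capacity 18.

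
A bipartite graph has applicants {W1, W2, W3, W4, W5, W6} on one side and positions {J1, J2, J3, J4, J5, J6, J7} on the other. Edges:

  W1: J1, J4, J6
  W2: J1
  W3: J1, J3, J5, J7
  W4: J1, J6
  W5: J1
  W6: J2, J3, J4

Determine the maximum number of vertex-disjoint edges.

5

Unit-capacity flow: source→left, listed edges, right→sink; max matching = max flow.
Augmenting path W1→J1 (+1); matched 1.
Augmenting path W3→J3 (+1); matched 2.
Augmenting path W4→J6 (+1); matched 3.
Augmenting path W6→J2 (+1); matched 4.
Augmenting path W2→J1→W1→J4 (+1); matched 5.
No augmenting path remains; maximum matching = 5.
König certificate: {W1, W3, W4, W6, J1} is a vertex cover of size 5 (every listed pair touches it), so no matching can be larger.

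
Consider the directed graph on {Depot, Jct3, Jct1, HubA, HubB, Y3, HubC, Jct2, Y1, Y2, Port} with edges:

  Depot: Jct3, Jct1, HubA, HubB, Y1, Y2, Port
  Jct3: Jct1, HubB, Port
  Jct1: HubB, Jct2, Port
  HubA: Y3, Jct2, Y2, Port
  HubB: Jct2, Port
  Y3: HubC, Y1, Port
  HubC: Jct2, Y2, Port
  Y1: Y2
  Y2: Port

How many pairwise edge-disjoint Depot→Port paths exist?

6

Assign every edge capacity 1; by Menger, the answer equals the max flow.
Path Depot→Port (+1); total 1.
Path Depot→Jct3→Port (+1); total 2.
Path Depot→Jct1→Port (+1); total 3.
Path Depot→HubA→Port (+1); total 4.
Path Depot→HubB→Port (+1); total 5.
Path Depot→Y2→Port (+1); total 6.
No residual Depot→Port path; max flow = 6.
Certifying cut of size 6: {Depot→HubA, Depot→HubB, Depot→Jct1, Depot→Jct3, Depot→Port, Y2→Port}.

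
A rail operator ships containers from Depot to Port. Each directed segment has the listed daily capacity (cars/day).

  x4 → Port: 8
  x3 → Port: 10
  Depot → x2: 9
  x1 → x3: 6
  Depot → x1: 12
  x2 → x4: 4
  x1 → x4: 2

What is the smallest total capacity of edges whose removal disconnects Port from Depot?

Augment Depot→x1→x3→Port: bottleneck 6, flow now 6.
Augment Depot→x1→x4→Port: bottleneck 2, flow now 8.
Augment Depot→x2→x4→Port: bottleneck 4, flow now 12.
No augmenting path remains; maximum flow = 12.
By max-flow min-cut, the minimum cut capacity equals the max flow.
In the residual graph, reachable from Depot: {Depot, x1, x2}.
Min-cut edges: x1→x3 (6), x1→x4 (2), x2→x4 (4); capacity 6 + 2 + 4 = 12.

12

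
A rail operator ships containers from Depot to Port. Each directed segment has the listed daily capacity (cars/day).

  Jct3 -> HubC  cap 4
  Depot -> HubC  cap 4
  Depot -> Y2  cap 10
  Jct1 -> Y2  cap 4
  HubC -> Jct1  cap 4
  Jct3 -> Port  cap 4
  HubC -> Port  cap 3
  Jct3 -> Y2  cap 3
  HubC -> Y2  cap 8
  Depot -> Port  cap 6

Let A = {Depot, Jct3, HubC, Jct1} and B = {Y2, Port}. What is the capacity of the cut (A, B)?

Edges leaving {Depot, Jct3, HubC, Jct1}: Depot→Y2 (10), Depot→Port (6), Jct3→Y2 (3), Jct3→Port (4), HubC→Y2 (8), HubC→Port (3), Jct1→Y2 (4).
Cut capacity = 10 + 6 + 3 + 4 + 8 + 3 + 4 = 38.

38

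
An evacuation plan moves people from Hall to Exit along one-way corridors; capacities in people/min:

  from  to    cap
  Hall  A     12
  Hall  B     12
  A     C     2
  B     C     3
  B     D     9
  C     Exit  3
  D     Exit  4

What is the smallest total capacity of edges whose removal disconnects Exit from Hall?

7

Augment Hall→A→C→Exit: bottleneck 2, flow now 2.
Augment Hall→B→C→Exit: bottleneck 1, flow now 3.
Augment Hall→B→D→Exit: bottleneck 4, flow now 7.
No augmenting path remains; maximum flow = 7.
By max-flow min-cut, the minimum cut capacity equals the max flow.
In the residual graph, reachable from Hall: {Hall, A, B, C, D}.
Min-cut edges: C→Exit (3), D→Exit (4); capacity 3 + 4 = 7.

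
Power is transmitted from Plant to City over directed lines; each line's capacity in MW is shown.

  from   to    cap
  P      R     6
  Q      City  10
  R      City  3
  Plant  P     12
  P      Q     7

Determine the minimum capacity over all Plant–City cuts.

10

Augment Plant→P→Q→City: bottleneck 7, flow now 7.
Augment Plant→P→R→City: bottleneck 3, flow now 10.
No augmenting path remains; maximum flow = 10.
By max-flow min-cut, the minimum cut capacity equals the max flow.
In the residual graph, reachable from Plant: {Plant, P, R}.
Min-cut edges: P→Q (7), R→City (3); capacity 7 + 3 = 10.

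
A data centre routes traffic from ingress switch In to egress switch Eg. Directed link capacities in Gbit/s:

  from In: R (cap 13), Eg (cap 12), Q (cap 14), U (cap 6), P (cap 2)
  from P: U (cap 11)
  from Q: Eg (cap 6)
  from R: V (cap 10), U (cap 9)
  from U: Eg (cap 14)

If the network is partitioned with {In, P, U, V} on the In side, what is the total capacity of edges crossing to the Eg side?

Edges leaving {In, P, U, V}: In→Q (14), In→R (13), In→Eg (12), U→Eg (14).
Cut capacity = 14 + 13 + 12 + 14 = 53.

53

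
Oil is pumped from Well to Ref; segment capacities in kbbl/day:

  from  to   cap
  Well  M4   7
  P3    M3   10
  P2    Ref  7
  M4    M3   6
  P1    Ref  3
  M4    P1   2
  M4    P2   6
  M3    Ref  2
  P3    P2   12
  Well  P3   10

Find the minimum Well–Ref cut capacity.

Augment Well→P3→M3→Ref: bottleneck 2, flow now 2.
Augment Well→P3→P2→Ref: bottleneck 7, flow now 9.
Augment Well→M4→P1→Ref: bottleneck 2, flow now 11.
No augmenting path remains; maximum flow = 11.
By max-flow min-cut, the minimum cut capacity equals the max flow.
In the residual graph, reachable from Well: {Well, P3, M4, M3, P2}.
Min-cut edges: M4→P1 (2), M3→Ref (2), P2→Ref (7); capacity 2 + 2 + 7 = 11.

11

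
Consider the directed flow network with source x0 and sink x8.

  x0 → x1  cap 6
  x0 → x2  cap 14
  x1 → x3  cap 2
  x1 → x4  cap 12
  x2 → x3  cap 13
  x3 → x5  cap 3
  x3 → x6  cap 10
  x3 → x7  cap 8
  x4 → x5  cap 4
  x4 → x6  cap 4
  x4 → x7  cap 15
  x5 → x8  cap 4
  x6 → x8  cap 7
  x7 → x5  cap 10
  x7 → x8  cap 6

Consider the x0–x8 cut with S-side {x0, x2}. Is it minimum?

Given cut capacity: 6 + 13 = 19.
Augment x0→x1→x3→x5→x8: bottleneck 2, flow now 2.
Augment x0→x1→x4→x5→x8: bottleneck 2, flow now 4.
Augment x0→x1→x4→x6→x8: bottleneck 2, flow now 6.
Augment x0→x2→x3→x6→x8: bottleneck 5, flow now 11.
Augment x0→x2→x3→x7→x8: bottleneck 6, flow now 17.
No augmenting path remains; maximum flow = 17.
In the residual graph, reachable from x0: {x0, x1, x2, x3, x4, x5, x6, x7}.
Min-cut edges: x5→x8 (4), x6→x8 (7), x7→x8 (6); capacity 4 + 7 + 6 = 17.
Cut capacity 19 exceeds the max flow 17, so it is not minimum.

No — its capacity is 19, but the minimum cut has capacity 17.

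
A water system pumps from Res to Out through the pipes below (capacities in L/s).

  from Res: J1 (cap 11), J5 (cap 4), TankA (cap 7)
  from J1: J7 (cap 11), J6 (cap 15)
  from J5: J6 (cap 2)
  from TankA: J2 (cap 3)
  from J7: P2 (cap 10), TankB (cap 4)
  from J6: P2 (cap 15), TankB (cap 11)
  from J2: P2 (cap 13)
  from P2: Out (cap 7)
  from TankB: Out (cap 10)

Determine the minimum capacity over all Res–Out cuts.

Augment Res→J1→J7→P2→Out: bottleneck 7, flow now 7.
Augment Res→J1→J7→TankB→Out: bottleneck 4, flow now 11.
Augment Res→J5→J6→TankB→Out: bottleneck 2, flow now 13.
Augment Res→TankA→J2→P2→J7→J1→J6→TankB→Out: bottleneck 3, flow now 16. (uses reverse residual edge)
No augmenting path remains; maximum flow = 16.
By max-flow min-cut, the minimum cut capacity equals the max flow.
In the residual graph, reachable from Res: {Res, J5, TankA}.
Min-cut edges: Res→J1 (11), J5→J6 (2), TankA→J2 (3); capacity 11 + 2 + 3 = 16.

16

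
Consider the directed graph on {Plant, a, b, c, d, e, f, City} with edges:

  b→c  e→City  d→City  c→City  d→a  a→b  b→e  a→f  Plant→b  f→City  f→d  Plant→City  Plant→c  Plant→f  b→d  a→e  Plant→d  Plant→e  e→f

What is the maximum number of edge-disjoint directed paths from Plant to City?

5

Assign every edge capacity 1; by Menger, the answer equals the max flow.
Path Plant→City (+1); total 1.
Path Plant→c→City (+1); total 2.
Path Plant→d→City (+1); total 3.
Path Plant→e→City (+1); total 4.
Path Plant→f→City (+1); total 5.
No residual Plant→City path; max flow = 5.
Certifying cut of size 5: {Plant→City, c→City, d→City, e→City, f→City}.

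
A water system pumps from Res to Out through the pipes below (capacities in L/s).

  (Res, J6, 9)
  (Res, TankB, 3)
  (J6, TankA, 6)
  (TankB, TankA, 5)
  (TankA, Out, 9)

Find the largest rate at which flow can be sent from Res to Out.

9

Augment Res→J6→TankA→Out: bottleneck 6, flow now 6.
Augment Res→TankB→TankA→Out: bottleneck 3, flow now 9.
No augmenting path remains; maximum flow = 9.
In the residual graph, reachable from Res: {Res, J6}.
Min-cut edges: Res→TankB (3), J6→TankA (6); capacity 3 + 6 = 9.
This cut is saturated, so no flow can exceed 9.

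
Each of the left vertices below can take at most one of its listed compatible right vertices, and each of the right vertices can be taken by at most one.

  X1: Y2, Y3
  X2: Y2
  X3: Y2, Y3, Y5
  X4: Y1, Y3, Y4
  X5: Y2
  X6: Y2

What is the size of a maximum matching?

4

Unit-capacity flow: source→left, listed edges, right→sink; max matching = max flow.
Augmenting path X1→Y2 (+1); matched 1.
Augmenting path X3→Y3 (+1); matched 2.
Augmenting path X4→Y1 (+1); matched 3.
Augmenting path X2→Y2→X1→Y3→X3→Y5 (+1); matched 4.
No augmenting path remains; maximum matching = 4.
König certificate: {X1, X3, X4, Y2} is a vertex cover of size 4 (every listed pair touches it), so no matching can be larger.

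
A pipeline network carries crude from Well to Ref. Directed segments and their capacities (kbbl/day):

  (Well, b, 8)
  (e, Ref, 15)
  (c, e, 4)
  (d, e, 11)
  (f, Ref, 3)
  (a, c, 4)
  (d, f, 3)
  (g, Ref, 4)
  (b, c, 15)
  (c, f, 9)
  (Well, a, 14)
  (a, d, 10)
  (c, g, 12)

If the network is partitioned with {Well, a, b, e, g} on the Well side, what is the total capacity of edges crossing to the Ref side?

48

Edges leaving {Well, a, b, e, g}: a→c (4), a→d (10), b→c (15), e→Ref (15), g→Ref (4).
Cut capacity = 4 + 10 + 15 + 15 + 4 = 48.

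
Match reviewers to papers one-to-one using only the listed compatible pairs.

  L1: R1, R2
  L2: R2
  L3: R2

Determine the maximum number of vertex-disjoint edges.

Unit-capacity flow: source→left, listed edges, right→sink; max matching = max flow.
Augmenting path L1→R1 (+1); matched 1.
Augmenting path L2→R2 (+1); matched 2.
No augmenting path remains; maximum matching = 2.
König certificate: {L1, R2} is a vertex cover of size 2 (every listed pair touches it), so no matching can be larger.

2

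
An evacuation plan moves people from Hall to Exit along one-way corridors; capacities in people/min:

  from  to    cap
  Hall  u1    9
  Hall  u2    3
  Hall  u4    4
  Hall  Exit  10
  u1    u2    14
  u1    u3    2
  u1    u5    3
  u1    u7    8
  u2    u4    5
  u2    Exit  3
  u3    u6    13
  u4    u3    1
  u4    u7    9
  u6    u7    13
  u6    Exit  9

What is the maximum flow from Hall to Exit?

Augment Hall→Exit: bottleneck 10, flow now 10.
Augment Hall→u2→Exit: bottleneck 3, flow now 13.
Augment Hall→u1→u3→u6→Exit: bottleneck 2, flow now 15.
Augment Hall→u4→u3→u6→Exit: bottleneck 1, flow now 16.
No augmenting path remains; maximum flow = 16.
In the residual graph, reachable from Hall: {Hall, u1, u2, u4, u5, u7}.
Min-cut edges: Hall→Exit (10), u1→u3 (2), u2→Exit (3), u4→u3 (1); capacity 10 + 2 + 3 + 1 = 16.
This cut is saturated, so no flow can exceed 16.

16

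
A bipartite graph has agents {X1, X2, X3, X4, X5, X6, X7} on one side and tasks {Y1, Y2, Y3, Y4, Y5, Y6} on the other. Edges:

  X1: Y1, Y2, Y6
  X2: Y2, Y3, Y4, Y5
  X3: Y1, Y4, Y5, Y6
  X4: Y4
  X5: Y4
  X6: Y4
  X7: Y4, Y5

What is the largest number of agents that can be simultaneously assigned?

5

Unit-capacity flow: source→left, listed edges, right→sink; max matching = max flow.
Augmenting path X1→Y1 (+1); matched 1.
Augmenting path X2→Y2 (+1); matched 2.
Augmenting path X3→Y4 (+1); matched 3.
Augmenting path X7→Y5 (+1); matched 4.
Augmenting path X4→Y4→X3→Y6 (+1); matched 5.
No augmenting path remains; maximum matching = 5.
König certificate: {X1, X2, X3, X7, Y4} is a vertex cover of size 5 (every listed pair touches it), so no matching can be larger.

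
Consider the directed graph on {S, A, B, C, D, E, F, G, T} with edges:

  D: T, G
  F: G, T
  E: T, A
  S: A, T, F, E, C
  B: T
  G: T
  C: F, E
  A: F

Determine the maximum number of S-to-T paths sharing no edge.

4

Assign every edge capacity 1; by Menger, the answer equals the max flow.
Path S→T (+1); total 1.
Path S→E→T (+1); total 2.
Path S→F→T (+1); total 3.
Path S→A→F→G→T (+1); total 4.
No residual S→T path; max flow = 4.
Certifying cut of size 4: {E→T, F→G, F→T, S→T}.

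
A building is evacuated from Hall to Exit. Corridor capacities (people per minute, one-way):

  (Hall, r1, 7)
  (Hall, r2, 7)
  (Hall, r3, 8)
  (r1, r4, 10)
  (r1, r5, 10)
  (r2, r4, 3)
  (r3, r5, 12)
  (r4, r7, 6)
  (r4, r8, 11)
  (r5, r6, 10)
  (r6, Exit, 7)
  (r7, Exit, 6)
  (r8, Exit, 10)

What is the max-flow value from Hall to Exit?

Augment Hall→r1→r4→r7→Exit: bottleneck 6, flow now 6.
Augment Hall→r1→r4→r8→Exit: bottleneck 1, flow now 7.
Augment Hall→r2→r4→r8→Exit: bottleneck 3, flow now 10.
Augment Hall→r3→r5→r6→Exit: bottleneck 7, flow now 17.
No augmenting path remains; maximum flow = 17.
In the residual graph, reachable from Hall: {Hall, r2, r3, r5, r6}.
Min-cut edges: Hall→r1 (7), r2→r4 (3), r6→Exit (7); capacity 7 + 3 + 7 = 17.
This cut is saturated, so no flow can exceed 17.

17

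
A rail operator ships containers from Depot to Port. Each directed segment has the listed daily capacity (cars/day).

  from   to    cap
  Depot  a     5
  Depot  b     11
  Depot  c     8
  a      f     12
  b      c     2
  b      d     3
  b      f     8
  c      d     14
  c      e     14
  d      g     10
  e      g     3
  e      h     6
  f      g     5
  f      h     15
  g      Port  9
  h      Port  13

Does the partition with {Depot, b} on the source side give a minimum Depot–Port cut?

Given cut capacity: 5 + 8 + 2 + 3 + 8 = 26.
Augment Depot→a→f→g→Port: bottleneck 5, flow now 5.
Augment Depot→b→d→g→Port: bottleneck 3, flow now 8.
Augment Depot→b→f→h→Port: bottleneck 8, flow now 16.
Augment Depot→c→d→g→Port: bottleneck 1, flow now 17.
Augment Depot→c→e→h→Port: bottleneck 5, flow now 22.
No augmenting path remains; maximum flow = 22.
In the residual graph, reachable from Depot: {Depot, a, b, c, d, e, f, g, h}.
Min-cut edges: g→Port (9), h→Port (13); capacity 9 + 13 = 22.
Cut capacity 26 exceeds the max flow 22, so it is not minimum.

No — its capacity is 26, but the minimum cut has capacity 22.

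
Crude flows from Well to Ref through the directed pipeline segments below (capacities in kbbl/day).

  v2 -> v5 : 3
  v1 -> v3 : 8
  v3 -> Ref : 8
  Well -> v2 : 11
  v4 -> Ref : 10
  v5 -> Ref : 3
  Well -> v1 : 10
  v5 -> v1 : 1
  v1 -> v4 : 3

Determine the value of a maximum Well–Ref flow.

13

Augment Well→v1→v3→Ref: bottleneck 8, flow now 8.
Augment Well→v1→v4→Ref: bottleneck 2, flow now 10.
Augment Well→v2→v5→Ref: bottleneck 3, flow now 13.
No augmenting path remains; maximum flow = 13.
In the residual graph, reachable from Well: {Well, v2}.
Min-cut edges: Well→v1 (10), v2→v5 (3); capacity 10 + 3 = 13.
This cut is saturated, so no flow can exceed 13.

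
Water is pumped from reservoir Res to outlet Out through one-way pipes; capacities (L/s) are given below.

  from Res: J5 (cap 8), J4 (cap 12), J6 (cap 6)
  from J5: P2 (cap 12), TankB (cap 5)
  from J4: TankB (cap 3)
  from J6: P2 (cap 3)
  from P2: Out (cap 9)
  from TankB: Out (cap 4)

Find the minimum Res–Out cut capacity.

Augment Res→J5→P2→Out: bottleneck 8, flow now 8.
Augment Res→J4→TankB→Out: bottleneck 3, flow now 11.
Augment Res→J6→P2→Out: bottleneck 1, flow now 12.
Augment Res→J6→P2→J5→TankB→Out: bottleneck 1, flow now 13. (uses reverse residual edge)
No augmenting path remains; maximum flow = 13.
By max-flow min-cut, the minimum cut capacity equals the max flow.
In the residual graph, reachable from Res: {Res, J5, J4, J6, P2, TankB}.
Min-cut edges: P2→Out (9), TankB→Out (4); capacity 9 + 4 = 13.

13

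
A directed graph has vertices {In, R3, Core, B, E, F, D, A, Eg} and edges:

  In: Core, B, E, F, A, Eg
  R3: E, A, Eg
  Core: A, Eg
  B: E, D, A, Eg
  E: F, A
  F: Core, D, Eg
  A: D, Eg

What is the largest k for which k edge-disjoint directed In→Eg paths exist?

5

Assign every edge capacity 1; by Menger, the answer equals the max flow.
Path In→Eg (+1); total 1.
Path In→Core→Eg (+1); total 2.
Path In→B→Eg (+1); total 3.
Path In→F→Eg (+1); total 4.
Path In→A→Eg (+1); total 5.
No residual In→Eg path; max flow = 5.
Certifying cut of size 5: {A→Eg, Core→Eg, F→Eg, In→B, In→Eg}.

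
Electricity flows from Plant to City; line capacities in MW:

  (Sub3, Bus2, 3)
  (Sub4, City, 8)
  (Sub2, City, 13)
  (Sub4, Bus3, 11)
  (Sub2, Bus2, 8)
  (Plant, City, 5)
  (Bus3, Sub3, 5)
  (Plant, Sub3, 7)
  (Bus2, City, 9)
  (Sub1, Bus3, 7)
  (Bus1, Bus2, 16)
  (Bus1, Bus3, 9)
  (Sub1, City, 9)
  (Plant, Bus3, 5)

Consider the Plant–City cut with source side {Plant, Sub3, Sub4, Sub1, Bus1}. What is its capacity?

Edges leaving {Plant, Sub3, Sub4, Sub1, Bus1}: Plant→Bus3 (5), Plant→City (5), Sub3→Bus2 (3), Sub4→Bus3 (11), Sub4→City (8), Sub1→Bus3 (7), Sub1→City (9), Bus1→Bus2 (16), Bus1→Bus3 (9).
Cut capacity = 5 + 5 + 3 + 11 + 8 + 7 + 9 + 16 + 9 = 73.

73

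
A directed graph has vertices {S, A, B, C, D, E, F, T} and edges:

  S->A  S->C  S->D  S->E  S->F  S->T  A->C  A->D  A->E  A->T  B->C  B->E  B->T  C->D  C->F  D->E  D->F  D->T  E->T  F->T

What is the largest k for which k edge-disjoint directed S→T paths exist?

5

Assign every edge capacity 1; by Menger, the answer equals the max flow.
Path S→T (+1); total 1.
Path S→A→T (+1); total 2.
Path S→D→T (+1); total 3.
Path S→E→T (+1); total 4.
Path S→F→T (+1); total 5.
No residual S→T path; max flow = 5.
Certifying cut of size 5: {D→T, E→T, F→T, S→A, S→T}.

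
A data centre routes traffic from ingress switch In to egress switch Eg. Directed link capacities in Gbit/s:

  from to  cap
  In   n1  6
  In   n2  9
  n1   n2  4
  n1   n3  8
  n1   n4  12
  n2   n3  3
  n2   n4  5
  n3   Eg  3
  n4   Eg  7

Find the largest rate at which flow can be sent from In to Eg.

10

Augment In→n1→n3→Eg: bottleneck 3, flow now 3.
Augment In→n1→n4→Eg: bottleneck 3, flow now 6.
Augment In→n2→n4→Eg: bottleneck 4, flow now 10.
No augmenting path remains; maximum flow = 10.
In the residual graph, reachable from In: {In, n1, n2, n3, n4}.
Min-cut edges: n3→Eg (3), n4→Eg (7); capacity 3 + 7 = 10.
This cut is saturated, so no flow can exceed 10.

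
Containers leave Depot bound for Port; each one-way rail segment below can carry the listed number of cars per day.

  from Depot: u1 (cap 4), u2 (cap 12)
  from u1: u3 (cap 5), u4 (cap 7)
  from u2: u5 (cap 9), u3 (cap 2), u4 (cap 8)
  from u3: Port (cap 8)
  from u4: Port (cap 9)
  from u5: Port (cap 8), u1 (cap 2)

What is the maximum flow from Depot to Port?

Augment Depot→u1→u3→Port: bottleneck 4, flow now 4.
Augment Depot→u2→u3→Port: bottleneck 2, flow now 6.
Augment Depot→u2→u4→Port: bottleneck 8, flow now 14.
Augment Depot→u2→u5→Port: bottleneck 2, flow now 16.
No augmenting path remains; maximum flow = 16.
In the residual graph, reachable from Depot: {Depot}.
Min-cut edges: Depot→u1 (4), Depot→u2 (12); capacity 4 + 12 = 16.
This cut is saturated, so no flow can exceed 16.

16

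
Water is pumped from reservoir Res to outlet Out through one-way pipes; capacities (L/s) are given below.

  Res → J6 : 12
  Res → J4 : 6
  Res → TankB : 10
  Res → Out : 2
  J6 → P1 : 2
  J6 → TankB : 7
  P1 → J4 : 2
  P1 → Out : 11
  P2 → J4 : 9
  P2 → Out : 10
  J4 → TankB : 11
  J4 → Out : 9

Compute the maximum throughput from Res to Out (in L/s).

10

Augment Res→Out: bottleneck 2, flow now 2.
Augment Res→J4→Out: bottleneck 6, flow now 8.
Augment Res→J6→P1→Out: bottleneck 2, flow now 10.
No augmenting path remains; maximum flow = 10.
In the residual graph, reachable from Res: {Res, J6, TankB}.
Min-cut edges: Res→J4 (6), Res→Out (2), J6→P1 (2); capacity 6 + 2 + 2 = 10.
This cut is saturated, so no flow can exceed 10.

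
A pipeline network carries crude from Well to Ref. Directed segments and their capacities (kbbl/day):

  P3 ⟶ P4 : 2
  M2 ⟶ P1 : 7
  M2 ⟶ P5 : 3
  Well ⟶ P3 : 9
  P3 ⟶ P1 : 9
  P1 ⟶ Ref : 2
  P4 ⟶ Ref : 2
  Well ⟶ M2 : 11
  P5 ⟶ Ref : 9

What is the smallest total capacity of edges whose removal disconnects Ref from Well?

Augment Well→P3→P4→Ref: bottleneck 2, flow now 2.
Augment Well→P3→P1→Ref: bottleneck 2, flow now 4.
Augment Well→M2→P5→Ref: bottleneck 3, flow now 7.
No augmenting path remains; maximum flow = 7.
By max-flow min-cut, the minimum cut capacity equals the max flow.
In the residual graph, reachable from Well: {Well, P3, M2, P1}.
Min-cut edges: P3→P4 (2), M2→P5 (3), P1→Ref (2); capacity 2 + 3 + 2 = 7.

7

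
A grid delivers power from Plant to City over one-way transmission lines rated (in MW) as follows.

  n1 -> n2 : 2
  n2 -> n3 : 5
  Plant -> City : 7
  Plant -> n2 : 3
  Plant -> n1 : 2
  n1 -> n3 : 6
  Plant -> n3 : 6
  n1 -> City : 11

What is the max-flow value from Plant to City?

Augment Plant→City: bottleneck 7, flow now 7.
Augment Plant→n1→City: bottleneck 2, flow now 9.
No augmenting path remains; maximum flow = 9.
In the residual graph, reachable from Plant: {Plant, n2, n3}.
Min-cut edges: Plant→n1 (2), Plant→City (7); capacity 2 + 7 = 9.
This cut is saturated, so no flow can exceed 9.

9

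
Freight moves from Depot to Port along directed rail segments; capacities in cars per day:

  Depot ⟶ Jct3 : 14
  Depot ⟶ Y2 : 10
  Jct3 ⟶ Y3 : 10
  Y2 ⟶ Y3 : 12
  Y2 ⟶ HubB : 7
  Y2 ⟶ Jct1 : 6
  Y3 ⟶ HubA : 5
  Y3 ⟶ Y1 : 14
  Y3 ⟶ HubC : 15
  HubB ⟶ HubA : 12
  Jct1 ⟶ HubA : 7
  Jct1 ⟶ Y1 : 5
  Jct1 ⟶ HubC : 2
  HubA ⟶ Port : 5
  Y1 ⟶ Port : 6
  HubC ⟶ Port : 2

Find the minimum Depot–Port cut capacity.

13

Augment Depot→Jct3→Y3→HubA→Port: bottleneck 5, flow now 5.
Augment Depot→Jct3→Y3→Y1→Port: bottleneck 5, flow now 10.
Augment Depot→Y2→Y3→Y1→Port: bottleneck 1, flow now 11.
Augment Depot→Y2→Y3→HubC→Port: bottleneck 2, flow now 13.
No augmenting path remains; maximum flow = 13.
By max-flow min-cut, the minimum cut capacity equals the max flow.
In the residual graph, reachable from Depot: {Depot, Jct3, Y2, Y3, HubB, Jct1, HubA, Y1, HubC}.
Min-cut edges: HubA→Port (5), Y1→Port (6), HubC→Port (2); capacity 5 + 6 + 2 = 13.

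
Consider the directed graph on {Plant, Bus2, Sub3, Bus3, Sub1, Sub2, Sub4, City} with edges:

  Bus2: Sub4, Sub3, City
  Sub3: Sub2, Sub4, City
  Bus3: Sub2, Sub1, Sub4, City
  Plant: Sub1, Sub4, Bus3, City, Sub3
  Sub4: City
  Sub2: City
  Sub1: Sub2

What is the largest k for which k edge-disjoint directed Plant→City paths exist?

Assign every edge capacity 1; by Menger, the answer equals the max flow.
Path Plant→City (+1); total 1.
Path Plant→Sub3→City (+1); total 2.
Path Plant→Bus3→City (+1); total 3.
Path Plant→Sub4→City (+1); total 4.
Path Plant→Sub1→Sub2→City (+1); total 5.
No residual Plant→City path; max flow = 5.
Certifying cut of size 5: {Plant→Bus3, Plant→City, Plant→Sub1, Plant→Sub3, Plant→Sub4}.

5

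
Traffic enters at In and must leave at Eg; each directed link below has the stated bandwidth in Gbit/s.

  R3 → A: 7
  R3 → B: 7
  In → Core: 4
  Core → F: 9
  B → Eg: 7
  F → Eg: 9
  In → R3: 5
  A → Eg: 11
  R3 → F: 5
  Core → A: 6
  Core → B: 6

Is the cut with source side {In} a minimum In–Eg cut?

Yes — it is a minimum cut (capacity 9).

Given cut capacity: 5 + 4 = 9.
Augment In→R3→A→Eg: bottleneck 5, flow now 5.
Augment In→Core→A→Eg: bottleneck 4, flow now 9.
No augmenting path remains; maximum flow = 9.
Cut capacity 9 equals the max flow, so it is a minimum cut.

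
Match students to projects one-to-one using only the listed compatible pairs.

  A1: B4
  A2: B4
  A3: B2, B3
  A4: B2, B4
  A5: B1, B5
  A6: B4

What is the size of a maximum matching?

Unit-capacity flow: source→left, listed edges, right→sink; max matching = max flow.
Augmenting path A1→B4 (+1); matched 1.
Augmenting path A3→B2 (+1); matched 2.
Augmenting path A5→B1 (+1); matched 3.
Augmenting path A4→B2→A3→B3 (+1); matched 4.
No augmenting path remains; maximum matching = 4.
König certificate: {A3, A4, A5, B4} is a vertex cover of size 4 (every listed pair touches it), so no matching can be larger.

4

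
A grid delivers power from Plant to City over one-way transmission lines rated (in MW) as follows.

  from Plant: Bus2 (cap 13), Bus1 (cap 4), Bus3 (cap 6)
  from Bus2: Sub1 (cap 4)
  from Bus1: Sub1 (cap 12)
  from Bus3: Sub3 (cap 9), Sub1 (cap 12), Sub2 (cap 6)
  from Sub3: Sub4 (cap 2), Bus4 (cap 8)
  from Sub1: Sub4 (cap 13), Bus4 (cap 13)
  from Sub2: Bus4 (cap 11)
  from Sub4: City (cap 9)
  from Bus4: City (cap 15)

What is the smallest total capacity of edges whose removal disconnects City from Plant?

14

Augment Plant→Bus2→Sub1→Sub4→City: bottleneck 4, flow now 4.
Augment Plant→Bus1→Sub1→Sub4→City: bottleneck 4, flow now 8.
Augment Plant→Bus3→Sub3→Sub4→City: bottleneck 1, flow now 9.
Augment Plant→Bus3→Sub3→Bus4→City: bottleneck 5, flow now 14.
No augmenting path remains; maximum flow = 14.
By max-flow min-cut, the minimum cut capacity equals the max flow.
In the residual graph, reachable from Plant: {Plant, Bus2}.
Min-cut edges: Plant→Bus1 (4), Plant→Bus3 (6), Bus2→Sub1 (4); capacity 4 + 6 + 4 = 14.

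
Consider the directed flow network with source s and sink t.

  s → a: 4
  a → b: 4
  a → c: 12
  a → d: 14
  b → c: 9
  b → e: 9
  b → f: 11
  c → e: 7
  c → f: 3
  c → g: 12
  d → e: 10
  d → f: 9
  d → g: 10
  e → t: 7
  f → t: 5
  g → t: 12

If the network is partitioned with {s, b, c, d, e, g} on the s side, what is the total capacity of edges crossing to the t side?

Edges leaving {s, b, c, d, e, g}: s→a (4), b→f (11), c→f (3), d→f (9), e→t (7), g→t (12).
Cut capacity = 4 + 11 + 3 + 9 + 7 + 12 = 46.

46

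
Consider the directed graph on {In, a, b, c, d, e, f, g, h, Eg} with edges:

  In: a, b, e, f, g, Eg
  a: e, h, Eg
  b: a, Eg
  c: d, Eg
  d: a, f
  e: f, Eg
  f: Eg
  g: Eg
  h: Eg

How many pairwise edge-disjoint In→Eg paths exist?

6

Assign every edge capacity 1; by Menger, the answer equals the max flow.
Path In→Eg (+1); total 1.
Path In→a→Eg (+1); total 2.
Path In→b→Eg (+1); total 3.
Path In→e→Eg (+1); total 4.
Path In→f→Eg (+1); total 5.
Path In→g→Eg (+1); total 6.
No residual In→Eg path; max flow = 6.
Certifying cut of size 6: {In→Eg, In→a, In→b, In→e, In→f, In→g}.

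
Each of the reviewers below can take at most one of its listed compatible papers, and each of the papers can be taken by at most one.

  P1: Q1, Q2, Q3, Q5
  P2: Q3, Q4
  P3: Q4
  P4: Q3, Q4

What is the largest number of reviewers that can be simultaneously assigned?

Unit-capacity flow: source→left, listed edges, right→sink; max matching = max flow.
Augmenting path P1→Q1 (+1); matched 1.
Augmenting path P2→Q3 (+1); matched 2.
Augmenting path P3→Q4 (+1); matched 3.
No augmenting path remains; maximum matching = 3.
König certificate: {P1, Q3, Q4} is a vertex cover of size 3 (every listed pair touches it), so no matching can be larger.

3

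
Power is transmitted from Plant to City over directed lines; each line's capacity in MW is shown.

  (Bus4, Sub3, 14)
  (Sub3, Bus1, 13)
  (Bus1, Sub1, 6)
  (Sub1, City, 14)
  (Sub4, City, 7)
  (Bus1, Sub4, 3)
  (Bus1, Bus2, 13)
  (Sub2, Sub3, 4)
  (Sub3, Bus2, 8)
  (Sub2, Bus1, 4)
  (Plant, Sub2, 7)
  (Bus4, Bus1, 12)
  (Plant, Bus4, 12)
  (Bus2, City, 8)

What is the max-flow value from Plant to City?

17

Augment Plant→Sub2→Bus1→Sub4→City: bottleneck 3, flow now 3.
Augment Plant→Sub2→Bus1→Bus2→City: bottleneck 1, flow now 4.
Augment Plant→Sub2→Sub3→Bus2→City: bottleneck 3, flow now 7.
Augment Plant→Bus4→Bus1→Bus2→City: bottleneck 4, flow now 11.
Augment Plant→Bus4→Bus1→Sub1→City: bottleneck 6, flow now 17.
No augmenting path remains; maximum flow = 17.
In the residual graph, reachable from Plant: {Plant, Sub2, Bus4, Bus1, Sub3, Bus2}.
Min-cut edges: Bus1→Sub4 (3), Bus1→Sub1 (6), Bus2→City (8); capacity 3 + 6 + 8 = 17.
This cut is saturated, so no flow can exceed 17.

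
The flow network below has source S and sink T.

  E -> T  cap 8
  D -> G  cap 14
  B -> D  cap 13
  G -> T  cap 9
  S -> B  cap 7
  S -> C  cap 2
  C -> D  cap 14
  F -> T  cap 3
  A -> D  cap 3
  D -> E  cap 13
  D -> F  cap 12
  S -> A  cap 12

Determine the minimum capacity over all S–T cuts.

12

Augment S→A→D→E→T: bottleneck 3, flow now 3.
Augment S→B→D→E→T: bottleneck 5, flow now 8.
Augment S→B→D→F→T: bottleneck 2, flow now 10.
Augment S→C→D→F→T: bottleneck 1, flow now 11.
Augment S→C→D→G→T: bottleneck 1, flow now 12.
No augmenting path remains; maximum flow = 12.
By max-flow min-cut, the minimum cut capacity equals the max flow.
In the residual graph, reachable from S: {S, A}.
Min-cut edges: S→B (7), S→C (2), A→D (3); capacity 7 + 2 + 3 = 12.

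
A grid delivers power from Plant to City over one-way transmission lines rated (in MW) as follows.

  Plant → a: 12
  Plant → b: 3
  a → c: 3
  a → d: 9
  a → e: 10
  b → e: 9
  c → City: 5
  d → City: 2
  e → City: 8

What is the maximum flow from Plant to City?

13

Augment Plant→a→c→City: bottleneck 3, flow now 3.
Augment Plant→a→d→City: bottleneck 2, flow now 5.
Augment Plant→a→e→City: bottleneck 7, flow now 12.
Augment Plant→b→e→City: bottleneck 1, flow now 13.
No augmenting path remains; maximum flow = 13.
In the residual graph, reachable from Plant: {Plant, a, b, d, e}.
Min-cut edges: a→c (3), d→City (2), e→City (8); capacity 3 + 2 + 8 = 13.
This cut is saturated, so no flow can exceed 13.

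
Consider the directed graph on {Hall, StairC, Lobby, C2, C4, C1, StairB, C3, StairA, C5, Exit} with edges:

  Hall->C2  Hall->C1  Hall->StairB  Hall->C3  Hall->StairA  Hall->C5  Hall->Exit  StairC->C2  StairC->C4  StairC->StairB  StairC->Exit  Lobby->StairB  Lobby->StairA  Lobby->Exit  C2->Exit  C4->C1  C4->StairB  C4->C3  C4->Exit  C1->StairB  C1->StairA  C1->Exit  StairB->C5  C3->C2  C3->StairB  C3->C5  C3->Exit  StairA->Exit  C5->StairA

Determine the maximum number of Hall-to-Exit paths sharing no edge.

Assign every edge capacity 1; by Menger, the answer equals the max flow.
Path Hall→Exit (+1); total 1.
Path Hall→C2→Exit (+1); total 2.
Path Hall→C1→Exit (+1); total 3.
Path Hall→C3→Exit (+1); total 4.
Path Hall→StairA→Exit (+1); total 5.
No residual Hall→Exit path; max flow = 5.
Certifying cut of size 5: {Hall→C1, Hall→C2, Hall→C3, Hall→Exit, StairA→Exit}.

5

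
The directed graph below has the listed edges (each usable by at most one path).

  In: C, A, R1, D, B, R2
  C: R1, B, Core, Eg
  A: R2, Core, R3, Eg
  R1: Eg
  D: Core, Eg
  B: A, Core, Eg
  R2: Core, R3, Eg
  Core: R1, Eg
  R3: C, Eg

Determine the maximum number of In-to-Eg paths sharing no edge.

Assign every edge capacity 1; by Menger, the answer equals the max flow.
Path In→C→Eg (+1); total 1.
Path In→A→Eg (+1); total 2.
Path In→R1→Eg (+1); total 3.
Path In→D→Eg (+1); total 4.
Path In→B→Eg (+1); total 5.
Path In→R2→Eg (+1); total 6.
No residual In→Eg path; max flow = 6.
Certifying cut of size 6: {In→A, In→B, In→C, In→D, In→R1, In→R2}.

6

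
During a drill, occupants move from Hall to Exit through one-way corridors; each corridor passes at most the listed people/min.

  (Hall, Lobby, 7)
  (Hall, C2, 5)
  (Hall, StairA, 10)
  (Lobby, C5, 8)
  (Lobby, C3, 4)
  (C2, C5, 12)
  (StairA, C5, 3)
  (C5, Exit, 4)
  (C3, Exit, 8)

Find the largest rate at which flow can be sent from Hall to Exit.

Augment Hall→Lobby→C5→Exit: bottleneck 4, flow now 4.
Augment Hall→Lobby→C3→Exit: bottleneck 3, flow now 7.
Augment Hall→C2→C5→Lobby→C3→Exit: bottleneck 1, flow now 8. (uses reverse residual edge)
No augmenting path remains; maximum flow = 8.
In the residual graph, reachable from Hall: {Hall, Lobby, C2, StairA, C5}.
Min-cut edges: Lobby→C3 (4), C5→Exit (4); capacity 4 + 4 = 8.
This cut is saturated, so no flow can exceed 8.

8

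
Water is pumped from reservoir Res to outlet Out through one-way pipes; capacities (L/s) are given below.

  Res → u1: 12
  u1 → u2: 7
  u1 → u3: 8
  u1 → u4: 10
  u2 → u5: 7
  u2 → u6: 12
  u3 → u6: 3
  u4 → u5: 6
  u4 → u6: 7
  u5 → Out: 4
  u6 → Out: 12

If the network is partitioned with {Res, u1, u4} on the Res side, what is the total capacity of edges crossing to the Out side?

Edges leaving {Res, u1, u4}: u1→u2 (7), u1→u3 (8), u4→u5 (6), u4→u6 (7).
Cut capacity = 7 + 8 + 6 + 7 = 28.

28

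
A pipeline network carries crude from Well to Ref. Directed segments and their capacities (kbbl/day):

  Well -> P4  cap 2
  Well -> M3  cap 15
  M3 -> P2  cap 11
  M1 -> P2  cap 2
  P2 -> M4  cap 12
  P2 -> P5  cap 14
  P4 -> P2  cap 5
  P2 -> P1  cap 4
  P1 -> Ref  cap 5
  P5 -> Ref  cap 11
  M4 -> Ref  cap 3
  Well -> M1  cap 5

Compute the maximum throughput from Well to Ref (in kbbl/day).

15

Augment Well→M3→P2→M4→Ref: bottleneck 3, flow now 3.
Augment Well→M3→P2→P5→Ref: bottleneck 8, flow now 11.
Augment Well→P4→P2→P5→Ref: bottleneck 2, flow now 13.
Augment Well→M1→P2→P5→Ref: bottleneck 1, flow now 14.
Augment Well→M1→P2→P1→Ref: bottleneck 1, flow now 15.
No augmenting path remains; maximum flow = 15.
In the residual graph, reachable from Well: {Well, M3, M1}.
Min-cut edges: Well→P4 (2), M3→P2 (11), M1→P2 (2); capacity 2 + 11 + 2 = 15.
This cut is saturated, so no flow can exceed 15.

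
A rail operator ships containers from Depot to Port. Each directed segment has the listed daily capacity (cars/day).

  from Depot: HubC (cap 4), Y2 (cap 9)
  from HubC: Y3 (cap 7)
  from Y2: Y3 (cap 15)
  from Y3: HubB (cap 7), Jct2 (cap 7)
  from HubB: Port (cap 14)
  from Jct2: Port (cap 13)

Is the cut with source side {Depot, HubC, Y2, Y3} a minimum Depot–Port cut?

No — its capacity is 14, but the minimum cut has capacity 13.

Given cut capacity: 7 + 7 = 14.
Augment Depot→HubC→Y3→HubB→Port: bottleneck 4, flow now 4.
Augment Depot→Y2→Y3→HubB→Port: bottleneck 3, flow now 7.
Augment Depot→Y2→Y3→Jct2→Port: bottleneck 6, flow now 13.
No augmenting path remains; maximum flow = 13.
In the residual graph, reachable from Depot: {Depot}.
Min-cut edges: Depot→HubC (4), Depot→Y2 (9); capacity 4 + 9 = 13.
Cut capacity 14 exceeds the max flow 13, so it is not minimum.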